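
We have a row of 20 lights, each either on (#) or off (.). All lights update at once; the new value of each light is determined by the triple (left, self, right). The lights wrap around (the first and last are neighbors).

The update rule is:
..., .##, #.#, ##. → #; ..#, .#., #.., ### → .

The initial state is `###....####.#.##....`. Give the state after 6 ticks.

#.#.##.#..##.###.##.
.#.####...####.#####
#.##..#.#.#..###...#
####...#.#...#.#.#.#
...#.#..#..#..#.#.##
.#..#..........#.###

.#..#..........#.###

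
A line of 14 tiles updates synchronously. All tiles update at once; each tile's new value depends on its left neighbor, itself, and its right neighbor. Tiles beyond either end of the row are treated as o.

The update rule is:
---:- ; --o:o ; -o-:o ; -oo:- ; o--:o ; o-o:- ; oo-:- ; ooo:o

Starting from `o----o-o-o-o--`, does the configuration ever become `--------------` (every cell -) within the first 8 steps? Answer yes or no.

step 1: -o--oo-o-o-ooo
step 2: -ooo---o-o--oo
step 3: --o-o-oo-ooo-o
step 4: ooo-o-----o---
step 5: oo--oo---ooo-o
step 6: o-oo--o-o-o---
step 7: ----ooo-o-oo-o
step 8: o--o-o--o-----
step 8 is o--o-o--o-----, still not uniform -

no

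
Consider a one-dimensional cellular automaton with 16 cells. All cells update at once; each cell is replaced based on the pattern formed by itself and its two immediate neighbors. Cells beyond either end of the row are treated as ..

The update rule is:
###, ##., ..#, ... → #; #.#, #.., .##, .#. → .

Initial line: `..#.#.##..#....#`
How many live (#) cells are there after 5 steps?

8

##.....#.#..###.
.#.####....#.##.
#...###.###...#.
..##.##..##.##..
##.#..#.#.#..#.#
count of #: 8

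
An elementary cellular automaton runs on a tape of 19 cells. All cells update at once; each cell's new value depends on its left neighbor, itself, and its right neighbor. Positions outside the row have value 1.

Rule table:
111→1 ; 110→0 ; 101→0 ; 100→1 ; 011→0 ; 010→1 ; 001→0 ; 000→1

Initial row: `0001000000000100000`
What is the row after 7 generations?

generation 1: 1101111111110111110
generation 2: 1000111111100011100
generation 3: 0110011111011001010
generation 4: 0001001110000101010
generation 5: 1101100101110101010
generation 6: 1000010100100101010
generation 7: 0111010110110101010

0111010110110101010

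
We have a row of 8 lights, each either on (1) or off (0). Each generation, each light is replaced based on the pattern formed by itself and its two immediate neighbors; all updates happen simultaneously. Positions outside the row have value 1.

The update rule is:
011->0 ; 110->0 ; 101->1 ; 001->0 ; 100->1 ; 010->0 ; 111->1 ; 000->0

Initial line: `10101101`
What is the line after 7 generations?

01010101

01010010
10101001
01010100
10101010
01010101
10101010  (repeats generation 4; period 2)
generation 7: 01010101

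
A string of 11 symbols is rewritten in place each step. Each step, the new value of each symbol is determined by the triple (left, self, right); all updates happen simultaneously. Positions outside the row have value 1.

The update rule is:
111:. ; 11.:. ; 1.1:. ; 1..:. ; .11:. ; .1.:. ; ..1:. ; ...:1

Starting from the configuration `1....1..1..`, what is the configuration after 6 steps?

step 1: ..11.......
step 2: .....11111.
step 3: .111.......
step 4: .....11111.  (repeats step 2; period 2)
step 6: .....11111.

.....11111.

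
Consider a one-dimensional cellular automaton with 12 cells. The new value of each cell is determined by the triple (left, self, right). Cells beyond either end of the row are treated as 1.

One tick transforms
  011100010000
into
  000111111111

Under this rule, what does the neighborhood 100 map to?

At position 4 the neighborhood is 100; the next row has 1 there.

1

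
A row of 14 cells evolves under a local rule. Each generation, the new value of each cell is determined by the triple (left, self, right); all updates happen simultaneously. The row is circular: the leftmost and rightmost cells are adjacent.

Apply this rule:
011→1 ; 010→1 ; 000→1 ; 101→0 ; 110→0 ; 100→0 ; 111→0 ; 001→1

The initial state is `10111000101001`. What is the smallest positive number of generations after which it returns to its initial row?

00100011101011
01101110001010
11001000111010
10011011100010
10110010001110
10100110111000
10101100100011
00101001101110
11101011001000
10001010011011
00111010110010
11100010100110
10001110101100
10111000101001

14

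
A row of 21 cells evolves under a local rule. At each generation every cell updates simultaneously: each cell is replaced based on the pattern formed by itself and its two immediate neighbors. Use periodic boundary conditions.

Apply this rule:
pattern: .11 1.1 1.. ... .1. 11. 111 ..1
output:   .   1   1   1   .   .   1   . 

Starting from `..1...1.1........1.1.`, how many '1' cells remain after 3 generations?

10

1..11..1.1111111..1.1
.1...1..1.11111.1..1.
..11..1..1.111.1.1..1
count of 1: 10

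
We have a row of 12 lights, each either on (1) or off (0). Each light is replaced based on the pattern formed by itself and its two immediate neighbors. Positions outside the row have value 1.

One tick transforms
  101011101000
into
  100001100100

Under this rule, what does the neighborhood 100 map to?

At position 9 the neighborhood is 100; the next row has 1 there.

1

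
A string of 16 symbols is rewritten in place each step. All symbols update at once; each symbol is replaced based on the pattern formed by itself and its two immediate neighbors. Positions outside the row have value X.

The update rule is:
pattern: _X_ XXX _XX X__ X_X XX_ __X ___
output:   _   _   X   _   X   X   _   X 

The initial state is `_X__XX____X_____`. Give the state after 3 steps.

XX_XX___XX_X_XX_

X___XX_XX___XXX_
X_X_XXXXX_X_X_XX
XX_XX___XX_X_XX_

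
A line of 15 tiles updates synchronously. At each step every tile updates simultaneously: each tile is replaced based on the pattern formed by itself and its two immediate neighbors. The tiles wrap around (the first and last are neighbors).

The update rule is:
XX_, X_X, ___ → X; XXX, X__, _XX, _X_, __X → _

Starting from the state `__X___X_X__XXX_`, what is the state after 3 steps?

X___X__X_____X_
__X______XXX__X
____XXXX___X___

____XXXX___X___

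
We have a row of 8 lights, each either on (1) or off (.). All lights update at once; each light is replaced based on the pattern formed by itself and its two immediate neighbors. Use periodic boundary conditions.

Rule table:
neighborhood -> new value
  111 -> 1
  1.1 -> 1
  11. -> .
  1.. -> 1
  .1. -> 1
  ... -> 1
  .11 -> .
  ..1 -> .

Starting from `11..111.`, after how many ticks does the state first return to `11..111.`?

8

tick 1: ..1..1.1
tick 2: 1.11.111
tick 3: .1..1.11
tick 4: 111.11..
tick 5: .1.1..1.
tick 6: .1111.11
tick 7: 1.11.1..
tick 8: 11..111.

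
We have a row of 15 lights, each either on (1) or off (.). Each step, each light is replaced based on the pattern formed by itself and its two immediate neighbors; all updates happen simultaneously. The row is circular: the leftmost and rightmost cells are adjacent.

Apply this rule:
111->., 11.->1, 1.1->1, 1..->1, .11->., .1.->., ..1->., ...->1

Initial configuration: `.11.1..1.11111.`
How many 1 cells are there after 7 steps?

8

..11.1..1....11
1..11.1..111..1
11..11.1...11..
.11..11.11..11.
..11..11.11..11
1..11..11.11..1
11..11..11.11..
count of 1: 8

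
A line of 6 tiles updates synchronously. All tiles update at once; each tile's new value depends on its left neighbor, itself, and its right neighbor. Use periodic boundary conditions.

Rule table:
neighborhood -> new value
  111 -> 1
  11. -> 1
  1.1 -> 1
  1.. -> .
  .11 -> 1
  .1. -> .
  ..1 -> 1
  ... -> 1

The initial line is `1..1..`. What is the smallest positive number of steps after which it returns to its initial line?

3

step 1: ..1..1
step 2: .1..1.
step 3: 1..1..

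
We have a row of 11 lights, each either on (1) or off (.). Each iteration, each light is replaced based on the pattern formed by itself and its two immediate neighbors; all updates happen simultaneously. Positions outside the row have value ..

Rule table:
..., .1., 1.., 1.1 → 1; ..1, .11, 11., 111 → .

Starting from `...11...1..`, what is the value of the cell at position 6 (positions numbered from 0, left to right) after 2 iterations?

iteration 1: 11...11.111
iteration 2: ..11...1...
position 6 holds .

.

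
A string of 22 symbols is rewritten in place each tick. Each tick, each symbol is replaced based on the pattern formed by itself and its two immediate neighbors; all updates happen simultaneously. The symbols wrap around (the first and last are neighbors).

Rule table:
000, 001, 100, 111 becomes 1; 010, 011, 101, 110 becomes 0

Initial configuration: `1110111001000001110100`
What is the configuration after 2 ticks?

0100010110111110100011
0011100000011100011100

0011100000011100011100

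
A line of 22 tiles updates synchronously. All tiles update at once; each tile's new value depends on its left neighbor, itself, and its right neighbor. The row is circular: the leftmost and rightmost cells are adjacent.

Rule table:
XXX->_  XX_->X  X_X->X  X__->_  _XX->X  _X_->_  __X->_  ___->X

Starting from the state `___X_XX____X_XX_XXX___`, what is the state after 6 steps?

XX__XXX_XX__XXXXX_X_XX
_X__X_XXXX__X___XX_XX_
_____XX__X____X_XXXXX_
XXXX_XX____XX__XX___X_
X__XXXX_XX_XX__XX_X__X
X__X__XXXXXXX__XXX___X

X__X__XXXXXXX__XXX___X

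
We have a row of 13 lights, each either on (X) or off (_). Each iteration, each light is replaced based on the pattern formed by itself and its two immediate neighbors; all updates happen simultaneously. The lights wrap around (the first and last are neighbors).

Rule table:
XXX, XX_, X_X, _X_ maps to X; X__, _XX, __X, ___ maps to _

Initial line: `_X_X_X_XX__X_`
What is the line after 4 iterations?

____XXXXX__X_

iteration 1: _XXXXXX_X__X_
iteration 2: __XXXXXXX__X_
iteration 3: ___XXXXXX__X_
iteration 4: ____XXXXX__X_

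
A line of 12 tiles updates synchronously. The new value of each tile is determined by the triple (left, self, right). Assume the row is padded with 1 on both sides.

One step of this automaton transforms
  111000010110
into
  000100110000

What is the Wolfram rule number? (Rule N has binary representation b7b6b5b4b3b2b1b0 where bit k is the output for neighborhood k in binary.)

22

position 0: 111 → 0  (bit 7 = 0)
position 2: 110 → 0  (bit 6 = 0)
position 8: 101 → 0  (bit 5 = 0)
position 3: 100 → 1  (bit 4 = 1)
position 9: 011 → 0  (bit 3 = 0)
position 7: 010 → 1  (bit 2 = 1)
position 6: 001 → 1  (bit 1 = 1)
position 4: 000 → 0  (bit 0 = 0)
bits b7..b0 = 00010110 = 22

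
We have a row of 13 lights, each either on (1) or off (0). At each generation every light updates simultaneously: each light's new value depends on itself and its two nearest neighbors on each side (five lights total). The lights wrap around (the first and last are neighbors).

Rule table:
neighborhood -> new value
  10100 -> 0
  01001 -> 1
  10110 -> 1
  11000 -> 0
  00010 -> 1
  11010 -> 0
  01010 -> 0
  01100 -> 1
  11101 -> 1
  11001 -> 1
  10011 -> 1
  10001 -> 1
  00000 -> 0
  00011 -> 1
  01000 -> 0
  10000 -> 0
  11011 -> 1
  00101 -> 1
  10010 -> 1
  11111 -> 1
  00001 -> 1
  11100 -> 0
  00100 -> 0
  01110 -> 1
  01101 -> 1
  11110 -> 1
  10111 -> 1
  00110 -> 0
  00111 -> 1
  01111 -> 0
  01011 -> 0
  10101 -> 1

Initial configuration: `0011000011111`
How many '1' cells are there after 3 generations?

generation 1: 1101001110110
generation 2: 1100111111111
generation 3: 1011101111111
count of 1: 11

11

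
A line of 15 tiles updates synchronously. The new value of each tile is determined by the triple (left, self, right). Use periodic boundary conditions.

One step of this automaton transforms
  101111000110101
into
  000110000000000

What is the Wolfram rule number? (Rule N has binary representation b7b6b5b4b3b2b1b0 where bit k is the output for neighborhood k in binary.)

128

position 3: 111 → 1  (bit 7 = 1)
position 0: 110 → 0  (bit 6 = 0)
position 1: 101 → 0  (bit 5 = 0)
position 6: 100 → 0  (bit 4 = 0)
position 2: 011 → 0  (bit 3 = 0)
position 12: 010 → 0  (bit 2 = 0)
position 8: 001 → 0  (bit 1 = 0)
position 7: 000 → 0  (bit 0 = 0)
bits b7..b0 = 10000000 = 128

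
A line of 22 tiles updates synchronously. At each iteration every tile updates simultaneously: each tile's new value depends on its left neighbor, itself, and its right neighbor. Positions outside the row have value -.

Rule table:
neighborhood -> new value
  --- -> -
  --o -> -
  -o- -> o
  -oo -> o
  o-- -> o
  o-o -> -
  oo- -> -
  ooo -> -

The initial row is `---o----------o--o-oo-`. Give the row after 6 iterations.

---o-o-o-o----o--o-o-o

---oo---------oo-o-o-o
---o-o--------o--o-o-o
---o-oo-------oo-o-o-o
---o-o-o------o--o-o-o
---o-o-oo-----oo-o-o-o
---o-o-o-o----o--o-o-o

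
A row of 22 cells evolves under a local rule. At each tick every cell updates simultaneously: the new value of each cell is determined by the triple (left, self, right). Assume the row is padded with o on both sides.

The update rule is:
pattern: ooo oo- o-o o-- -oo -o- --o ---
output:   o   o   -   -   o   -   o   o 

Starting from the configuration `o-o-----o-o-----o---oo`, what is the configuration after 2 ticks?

o---oooo----oooo--oooo
o-oooooo-ooooooo-ooooo

o-oooooo-ooooooo-ooooo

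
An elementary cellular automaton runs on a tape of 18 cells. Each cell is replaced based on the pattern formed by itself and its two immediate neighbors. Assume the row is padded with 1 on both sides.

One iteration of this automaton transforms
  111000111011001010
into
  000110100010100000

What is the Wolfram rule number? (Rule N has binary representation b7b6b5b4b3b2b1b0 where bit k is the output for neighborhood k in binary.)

position 0: 111 → 0  (bit 7 = 0)
position 2: 110 → 0  (bit 6 = 0)
position 9: 101 → 0  (bit 5 = 0)
position 3: 100 → 1  (bit 4 = 1)
position 6: 011 → 1  (bit 3 = 1)
position 14: 010 → 0  (bit 2 = 0)
position 5: 001 → 0  (bit 1 = 0)
position 4: 000 → 1  (bit 0 = 1)
bits b7..b0 = 00011001 = 25

25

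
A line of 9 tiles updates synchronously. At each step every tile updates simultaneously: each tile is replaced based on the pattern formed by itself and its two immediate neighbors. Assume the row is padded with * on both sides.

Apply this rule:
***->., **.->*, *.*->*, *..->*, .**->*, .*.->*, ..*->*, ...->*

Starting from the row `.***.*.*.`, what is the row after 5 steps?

**.******

**.******
.***.....
**.******  (repeats step 1; period 2)
step 5: **.******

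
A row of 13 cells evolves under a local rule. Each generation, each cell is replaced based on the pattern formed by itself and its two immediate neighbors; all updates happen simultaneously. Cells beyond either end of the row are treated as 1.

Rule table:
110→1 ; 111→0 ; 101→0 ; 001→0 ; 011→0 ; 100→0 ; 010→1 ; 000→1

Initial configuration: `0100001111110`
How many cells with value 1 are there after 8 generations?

5

generation 1: 0101100000010
generation 2: 0100101111010
generation 3: 0100100001010
generation 4: 0100101101010
generation 5: 0100100101010
generation 6: 0100100101010  (fixed point — unchanged through generation 8)
count of 1: 5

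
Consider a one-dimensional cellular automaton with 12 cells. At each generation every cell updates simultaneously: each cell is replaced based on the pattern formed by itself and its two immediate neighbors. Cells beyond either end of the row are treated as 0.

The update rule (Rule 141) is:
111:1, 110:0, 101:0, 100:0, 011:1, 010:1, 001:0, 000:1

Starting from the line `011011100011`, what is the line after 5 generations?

010011001010
010010001010
010010101010
010010101010  (fixed point — unchanged through generation 5)

010010101010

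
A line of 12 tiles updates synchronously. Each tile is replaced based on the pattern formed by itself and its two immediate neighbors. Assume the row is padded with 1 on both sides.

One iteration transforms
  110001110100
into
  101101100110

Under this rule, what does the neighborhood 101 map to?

At position 8 the neighborhood is 101; the next row has 0 there.

0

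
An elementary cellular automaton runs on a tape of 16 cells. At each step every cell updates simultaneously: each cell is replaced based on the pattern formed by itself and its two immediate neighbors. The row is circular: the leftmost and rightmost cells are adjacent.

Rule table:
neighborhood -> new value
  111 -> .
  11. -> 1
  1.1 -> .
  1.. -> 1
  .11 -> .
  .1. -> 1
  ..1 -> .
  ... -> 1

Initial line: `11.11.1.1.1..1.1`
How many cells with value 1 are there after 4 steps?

step 1: .1..1.1.1.11.1..
step 2: .11.1.1.1..1.111
step 3: ..1.1.1.11.1...1
step 4: 1.1.1.1..1.111.1
count of 1: 9

9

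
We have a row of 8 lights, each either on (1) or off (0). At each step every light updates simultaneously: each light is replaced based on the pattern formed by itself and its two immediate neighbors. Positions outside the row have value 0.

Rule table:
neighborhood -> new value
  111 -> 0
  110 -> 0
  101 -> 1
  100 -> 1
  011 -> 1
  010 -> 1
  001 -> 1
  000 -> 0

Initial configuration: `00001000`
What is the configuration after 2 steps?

step 1: 00011100
step 2: 00110010

00110010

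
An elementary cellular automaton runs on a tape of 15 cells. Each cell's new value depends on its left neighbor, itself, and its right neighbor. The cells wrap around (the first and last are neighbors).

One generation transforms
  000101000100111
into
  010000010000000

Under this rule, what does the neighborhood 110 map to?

At position 14 the neighborhood is 110; the next row has 0 there.

0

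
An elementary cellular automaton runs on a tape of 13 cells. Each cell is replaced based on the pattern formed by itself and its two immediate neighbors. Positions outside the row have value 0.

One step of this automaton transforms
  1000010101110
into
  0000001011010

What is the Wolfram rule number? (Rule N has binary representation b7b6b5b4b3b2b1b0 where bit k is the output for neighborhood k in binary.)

position 10: 111 → 0  (bit 7 = 0)
position 11: 110 → 1  (bit 6 = 1)
position 6: 101 → 1  (bit 5 = 1)
position 1: 100 → 0  (bit 4 = 0)
position 9: 011 → 1  (bit 3 = 1)
position 0: 010 → 0  (bit 2 = 0)
position 4: 001 → 0  (bit 1 = 0)
position 2: 000 → 0  (bit 0 = 0)
bits b7..b0 = 01101000 = 104

104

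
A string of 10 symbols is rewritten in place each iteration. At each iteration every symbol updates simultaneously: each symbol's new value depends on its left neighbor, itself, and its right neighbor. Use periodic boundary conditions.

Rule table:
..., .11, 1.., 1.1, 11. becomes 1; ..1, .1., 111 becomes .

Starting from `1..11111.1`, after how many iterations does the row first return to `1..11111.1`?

40

11.1...111
.11.11.1..
.111111.11
11....1111
.1111.1...
.1..11.111
1.1.1111.1
11.11..111
.11111.1..
.1...11.11
1.11.11111
111111....
1....1111.
.111.1..11
11.11.1.11
.11111.11.
.1...11111
1.11.1...1
11111.11.1
....111111
111.1....1
..11.111.1
1.1111.11.
.11..11111
1111.1...1
...11.11.1
11.111111.
1111....11
...1111.1.
11.1..11.1
.11.1.1111
1111.11..1
...11111.1
11.1...11.
111.11.111
..111111..
1.1....111
11.111.1..
1111.11.1.
1..11111.1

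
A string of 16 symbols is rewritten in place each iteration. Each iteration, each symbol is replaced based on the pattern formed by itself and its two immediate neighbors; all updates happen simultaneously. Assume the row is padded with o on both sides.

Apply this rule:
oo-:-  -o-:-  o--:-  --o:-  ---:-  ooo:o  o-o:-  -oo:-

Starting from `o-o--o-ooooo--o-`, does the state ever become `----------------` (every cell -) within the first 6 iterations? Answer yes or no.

--------ooo-----
---------o------
----------------
all cells are - at iteration 3

yes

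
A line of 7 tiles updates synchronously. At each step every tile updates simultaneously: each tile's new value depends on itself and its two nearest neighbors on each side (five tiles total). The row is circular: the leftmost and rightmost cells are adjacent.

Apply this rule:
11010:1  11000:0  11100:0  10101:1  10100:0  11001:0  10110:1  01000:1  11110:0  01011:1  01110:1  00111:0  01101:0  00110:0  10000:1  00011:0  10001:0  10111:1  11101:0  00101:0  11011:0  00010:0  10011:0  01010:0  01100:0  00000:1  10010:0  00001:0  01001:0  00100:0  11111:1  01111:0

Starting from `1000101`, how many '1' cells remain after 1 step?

0000011
count of 1: 2

2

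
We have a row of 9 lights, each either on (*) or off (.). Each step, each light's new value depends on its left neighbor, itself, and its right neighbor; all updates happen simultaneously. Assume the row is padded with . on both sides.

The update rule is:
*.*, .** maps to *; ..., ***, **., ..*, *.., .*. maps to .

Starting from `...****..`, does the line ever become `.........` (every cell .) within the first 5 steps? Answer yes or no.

yes

step 1: ...*.....
step 2: .........
all cells are . at step 2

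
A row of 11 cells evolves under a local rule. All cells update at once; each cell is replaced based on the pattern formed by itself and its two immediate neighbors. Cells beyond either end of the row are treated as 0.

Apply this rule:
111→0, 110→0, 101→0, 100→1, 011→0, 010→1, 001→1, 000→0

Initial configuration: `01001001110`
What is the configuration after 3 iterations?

iteration 1: 11111110001
iteration 2: 00000001011
iteration 3: 00000011000

00000011000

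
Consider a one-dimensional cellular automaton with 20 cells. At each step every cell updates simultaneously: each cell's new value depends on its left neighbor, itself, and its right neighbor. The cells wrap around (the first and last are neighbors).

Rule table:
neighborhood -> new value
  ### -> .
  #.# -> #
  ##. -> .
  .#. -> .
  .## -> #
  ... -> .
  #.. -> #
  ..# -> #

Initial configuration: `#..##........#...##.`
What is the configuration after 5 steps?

##.#.#.##.#.##.#.##.

.###.#......#.#.##.#
##..#.#....#.#.##.#.
#.##.#.#..#.#.##.#.#
.##.#.#.##.#.##.#.##
##.#.#.##.#.##.#.##.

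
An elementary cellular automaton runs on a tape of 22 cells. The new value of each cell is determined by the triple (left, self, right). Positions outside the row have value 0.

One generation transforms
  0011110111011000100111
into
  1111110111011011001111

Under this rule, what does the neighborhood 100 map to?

0

At position 13 the neighborhood is 100; the next row has 0 there.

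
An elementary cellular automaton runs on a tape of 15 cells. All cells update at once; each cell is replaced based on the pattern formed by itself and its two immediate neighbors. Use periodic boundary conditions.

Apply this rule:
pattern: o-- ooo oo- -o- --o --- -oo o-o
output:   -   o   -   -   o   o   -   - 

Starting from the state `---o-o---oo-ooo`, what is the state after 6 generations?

-oo----oo----o-
o---ooo---ooo--
--oo-o--oo-o--o
-o-----o-----o-
o--oooo--oooo--
--o-oo--o-oo--o

--o-oo--o-oo--o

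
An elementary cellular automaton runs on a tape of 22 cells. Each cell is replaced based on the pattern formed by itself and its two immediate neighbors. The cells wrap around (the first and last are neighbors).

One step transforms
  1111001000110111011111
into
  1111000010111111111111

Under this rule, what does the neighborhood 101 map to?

At position 12 the neighborhood is 101; the next row has 1 there.

1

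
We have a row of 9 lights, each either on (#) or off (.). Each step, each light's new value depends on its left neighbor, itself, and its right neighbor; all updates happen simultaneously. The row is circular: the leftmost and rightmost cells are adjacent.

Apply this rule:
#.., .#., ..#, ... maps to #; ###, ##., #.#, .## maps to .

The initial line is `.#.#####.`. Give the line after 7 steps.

##......#
..######.
##......#  (repeats step 1; period 2)
step 7: ##......#

##......#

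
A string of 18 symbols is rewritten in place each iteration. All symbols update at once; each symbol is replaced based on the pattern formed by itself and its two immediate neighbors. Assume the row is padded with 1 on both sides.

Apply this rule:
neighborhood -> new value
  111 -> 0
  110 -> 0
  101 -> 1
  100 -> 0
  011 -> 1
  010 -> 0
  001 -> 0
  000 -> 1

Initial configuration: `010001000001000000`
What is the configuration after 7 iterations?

100100011100011110
000001010001010001
011100100100100101
110000000000000011
000111111111111010
010100000000000101
101001111111110011

101001111111110011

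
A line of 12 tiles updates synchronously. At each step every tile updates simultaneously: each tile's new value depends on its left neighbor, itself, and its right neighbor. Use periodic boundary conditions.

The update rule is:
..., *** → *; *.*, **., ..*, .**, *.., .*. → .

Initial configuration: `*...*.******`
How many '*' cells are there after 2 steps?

5

..*....*****
....**..***.
count of *: 5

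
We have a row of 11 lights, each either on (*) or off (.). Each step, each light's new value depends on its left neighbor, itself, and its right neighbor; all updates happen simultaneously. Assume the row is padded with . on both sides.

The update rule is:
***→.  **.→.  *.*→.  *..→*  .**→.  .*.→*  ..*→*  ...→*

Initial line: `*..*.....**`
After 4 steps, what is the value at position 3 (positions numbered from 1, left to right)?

.

*********..
.........**
*********..  (repeats step 1; period 2)
step 4: .........**
position 3 holds .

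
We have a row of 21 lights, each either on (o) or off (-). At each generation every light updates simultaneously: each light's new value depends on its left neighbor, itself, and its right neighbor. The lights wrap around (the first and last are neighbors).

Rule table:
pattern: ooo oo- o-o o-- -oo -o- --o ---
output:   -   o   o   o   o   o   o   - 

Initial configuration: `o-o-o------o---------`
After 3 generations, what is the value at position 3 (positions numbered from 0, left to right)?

oooooo----ooo-------o
-----oo--oo-oo-----oo
o---ooooooooooo---ooo
position 3 holds -

-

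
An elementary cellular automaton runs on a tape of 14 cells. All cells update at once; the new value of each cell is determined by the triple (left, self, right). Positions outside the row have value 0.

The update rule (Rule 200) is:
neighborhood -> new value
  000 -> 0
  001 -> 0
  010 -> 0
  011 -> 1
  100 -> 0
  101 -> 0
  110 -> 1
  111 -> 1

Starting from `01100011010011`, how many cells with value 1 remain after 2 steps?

6

step 1: 01100011000011
step 2: 01100011000011
count of 1: 6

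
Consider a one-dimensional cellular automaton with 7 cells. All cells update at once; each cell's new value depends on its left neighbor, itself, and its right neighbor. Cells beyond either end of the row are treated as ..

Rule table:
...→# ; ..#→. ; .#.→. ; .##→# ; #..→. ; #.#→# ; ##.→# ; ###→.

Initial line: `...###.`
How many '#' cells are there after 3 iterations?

4

##.#.#.
###.#..
#.##..#
count of #: 4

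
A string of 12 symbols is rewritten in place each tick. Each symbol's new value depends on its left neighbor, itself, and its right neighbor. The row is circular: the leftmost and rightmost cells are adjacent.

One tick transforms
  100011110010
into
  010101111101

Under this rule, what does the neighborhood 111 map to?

At position 5 the neighborhood is 111; the next row has 1 there.

1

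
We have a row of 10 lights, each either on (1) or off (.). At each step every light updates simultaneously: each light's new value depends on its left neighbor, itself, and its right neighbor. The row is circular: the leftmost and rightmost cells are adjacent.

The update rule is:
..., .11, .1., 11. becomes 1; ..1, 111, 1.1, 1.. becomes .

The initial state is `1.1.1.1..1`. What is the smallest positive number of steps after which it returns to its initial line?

1.1.1.1..1

1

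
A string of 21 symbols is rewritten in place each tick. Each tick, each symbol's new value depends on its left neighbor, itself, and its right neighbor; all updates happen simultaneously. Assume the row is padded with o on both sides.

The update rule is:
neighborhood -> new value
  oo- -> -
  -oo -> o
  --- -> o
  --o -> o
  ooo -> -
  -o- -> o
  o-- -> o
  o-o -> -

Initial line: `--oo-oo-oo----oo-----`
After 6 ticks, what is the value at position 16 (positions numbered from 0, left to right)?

ooo--o--o-ooooo-ooooo
---oooooo-o-----o----
oooo------ooooooooooo
----ooooooo----------
ooooo------oooooooooo
-----ooooooo---------
position 16 holds -

-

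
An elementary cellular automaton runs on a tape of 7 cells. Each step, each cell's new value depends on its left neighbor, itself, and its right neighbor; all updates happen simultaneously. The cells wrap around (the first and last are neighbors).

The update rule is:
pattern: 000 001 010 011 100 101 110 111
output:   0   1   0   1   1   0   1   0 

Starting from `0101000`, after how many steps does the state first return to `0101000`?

step 1: 1000100
step 2: 0101011
step 3: 0000011
step 4: 1000111
step 5: 1101100
step 6: 1101111
step 7: 0101000

7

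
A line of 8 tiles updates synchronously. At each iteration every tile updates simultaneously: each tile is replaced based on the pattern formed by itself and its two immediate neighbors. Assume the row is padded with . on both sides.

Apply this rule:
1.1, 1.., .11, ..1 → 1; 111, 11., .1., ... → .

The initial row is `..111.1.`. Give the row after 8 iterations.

.11..1.1
11.11.1.
1.11.1.1
.11.1.1.
11.1.1.1
1.1.1.1.
.1.1.1.1
1.1.1.1.

1.1.1.1.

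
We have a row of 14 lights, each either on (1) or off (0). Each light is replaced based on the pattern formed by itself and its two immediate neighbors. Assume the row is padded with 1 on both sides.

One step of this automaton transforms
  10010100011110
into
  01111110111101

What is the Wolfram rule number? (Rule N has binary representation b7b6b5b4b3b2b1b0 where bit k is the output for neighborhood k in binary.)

position 10: 111 → 1  (bit 7 = 1)
position 0: 110 → 0  (bit 6 = 0)
position 4: 101 → 1  (bit 5 = 1)
position 1: 100 → 1  (bit 4 = 1)
position 9: 011 → 1  (bit 3 = 1)
position 3: 010 → 1  (bit 2 = 1)
position 2: 001 → 1  (bit 1 = 1)
position 7: 000 → 0  (bit 0 = 0)
bits b7..b0 = 10111110 = 190

190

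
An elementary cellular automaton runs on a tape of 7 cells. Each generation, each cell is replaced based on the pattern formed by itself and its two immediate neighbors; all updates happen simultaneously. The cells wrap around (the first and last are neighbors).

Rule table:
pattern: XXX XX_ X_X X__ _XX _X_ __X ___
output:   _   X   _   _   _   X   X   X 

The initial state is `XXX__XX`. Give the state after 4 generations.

__X_X__
XXX_X_X
__X_X__  (repeats generation 1; period 2)
generation 4: XXX_X_X

XXX_X_X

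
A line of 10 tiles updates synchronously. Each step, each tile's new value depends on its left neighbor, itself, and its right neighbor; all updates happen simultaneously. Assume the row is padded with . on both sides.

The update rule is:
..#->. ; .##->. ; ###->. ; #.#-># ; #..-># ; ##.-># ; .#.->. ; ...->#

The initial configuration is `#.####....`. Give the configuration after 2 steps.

step 1: .#...#####
step 2: ..##.....#

..##.....#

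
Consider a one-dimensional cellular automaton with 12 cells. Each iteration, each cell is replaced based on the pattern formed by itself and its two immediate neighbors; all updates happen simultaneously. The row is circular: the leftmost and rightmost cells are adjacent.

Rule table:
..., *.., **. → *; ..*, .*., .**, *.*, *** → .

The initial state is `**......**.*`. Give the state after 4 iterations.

iteration 1: .******..*..
iteration 2: ......**..**
iteration 3: *****..**..*
iteration 4: ....**..**..

....**..**..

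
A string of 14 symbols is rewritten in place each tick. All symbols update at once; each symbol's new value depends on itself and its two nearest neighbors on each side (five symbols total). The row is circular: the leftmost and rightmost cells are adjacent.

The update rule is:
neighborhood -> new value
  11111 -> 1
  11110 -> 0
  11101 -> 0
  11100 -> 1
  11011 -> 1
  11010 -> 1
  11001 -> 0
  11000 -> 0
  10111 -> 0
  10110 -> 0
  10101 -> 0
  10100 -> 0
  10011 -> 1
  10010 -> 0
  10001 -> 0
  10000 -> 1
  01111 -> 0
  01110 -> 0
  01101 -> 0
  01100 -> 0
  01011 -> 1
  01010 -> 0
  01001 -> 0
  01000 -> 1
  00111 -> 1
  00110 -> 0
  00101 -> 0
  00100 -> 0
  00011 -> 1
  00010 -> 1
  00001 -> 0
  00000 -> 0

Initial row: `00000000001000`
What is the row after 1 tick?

00000000010110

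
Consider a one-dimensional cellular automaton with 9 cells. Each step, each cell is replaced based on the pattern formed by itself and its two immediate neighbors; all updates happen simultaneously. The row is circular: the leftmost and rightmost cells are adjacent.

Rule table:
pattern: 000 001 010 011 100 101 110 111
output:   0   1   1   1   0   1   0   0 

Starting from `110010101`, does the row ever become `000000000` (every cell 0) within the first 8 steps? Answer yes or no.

000111111
001100000
011000000
110000000
100000001
000000011
000000110
000001100
step 8 is 000001100, still not uniform 0

no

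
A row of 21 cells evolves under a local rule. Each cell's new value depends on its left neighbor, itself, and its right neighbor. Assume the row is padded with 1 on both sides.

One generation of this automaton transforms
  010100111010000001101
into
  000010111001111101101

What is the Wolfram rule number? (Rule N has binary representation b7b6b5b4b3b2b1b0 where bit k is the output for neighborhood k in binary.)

217

position 7: 111 → 1  (bit 7 = 1)
position 8: 110 → 1  (bit 6 = 1)
position 0: 101 → 0  (bit 5 = 0)
position 4: 100 → 1  (bit 4 = 1)
position 6: 011 → 1  (bit 3 = 1)
position 1: 010 → 0  (bit 2 = 0)
position 5: 001 → 0  (bit 1 = 0)
position 12: 000 → 1  (bit 0 = 1)
bits b7..b0 = 11011001 = 217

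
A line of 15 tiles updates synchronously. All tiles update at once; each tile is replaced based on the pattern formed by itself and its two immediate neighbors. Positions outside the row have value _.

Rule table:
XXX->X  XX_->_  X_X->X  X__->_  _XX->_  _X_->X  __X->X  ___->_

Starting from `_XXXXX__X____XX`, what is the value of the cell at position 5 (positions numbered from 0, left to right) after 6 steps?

X_XXX__XX___X__
XX_X__X____XX__
__XX_XX___X____
_X__X____XX____
XX_XX___X______
__X____XX______
position 5 holds _

_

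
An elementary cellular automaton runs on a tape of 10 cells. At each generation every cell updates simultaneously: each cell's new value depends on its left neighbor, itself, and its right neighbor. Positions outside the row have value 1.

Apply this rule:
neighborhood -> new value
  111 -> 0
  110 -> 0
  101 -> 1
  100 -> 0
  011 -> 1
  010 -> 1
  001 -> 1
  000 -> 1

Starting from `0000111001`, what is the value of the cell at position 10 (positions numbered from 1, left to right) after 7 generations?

1

0111100011
1100001110
0001111001
0111000011
1100011110
0001110001
0111000111
position 10 holds 1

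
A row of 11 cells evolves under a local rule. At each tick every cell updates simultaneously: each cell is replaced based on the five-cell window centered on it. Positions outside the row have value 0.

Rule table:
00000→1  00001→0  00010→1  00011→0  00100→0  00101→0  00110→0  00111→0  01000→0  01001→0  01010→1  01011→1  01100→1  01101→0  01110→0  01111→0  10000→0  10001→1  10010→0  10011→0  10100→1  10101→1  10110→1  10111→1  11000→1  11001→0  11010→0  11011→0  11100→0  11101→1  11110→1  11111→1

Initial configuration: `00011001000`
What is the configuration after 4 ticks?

tick 1: 10001000001
tick 2: 00110001010
tick 3: 00011110110
tick 4: 10000110111

10000110111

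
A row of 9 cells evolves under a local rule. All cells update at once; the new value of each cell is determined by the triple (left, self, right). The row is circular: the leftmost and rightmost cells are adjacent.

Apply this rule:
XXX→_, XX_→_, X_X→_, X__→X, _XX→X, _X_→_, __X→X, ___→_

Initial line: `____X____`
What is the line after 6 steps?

__X___XX_

___X_X___
__X___X__
_X_X_X_X_
X_______X
_X_____XX
__X___XX_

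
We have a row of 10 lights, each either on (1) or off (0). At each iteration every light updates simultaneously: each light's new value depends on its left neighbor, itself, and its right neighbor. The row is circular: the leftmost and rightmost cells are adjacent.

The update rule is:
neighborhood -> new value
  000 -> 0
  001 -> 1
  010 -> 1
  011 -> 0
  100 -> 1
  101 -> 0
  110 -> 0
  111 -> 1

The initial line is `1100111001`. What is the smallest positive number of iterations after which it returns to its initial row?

3

iteration 1: 1011010110
iteration 2: 1000010000
iteration 3: 1100111001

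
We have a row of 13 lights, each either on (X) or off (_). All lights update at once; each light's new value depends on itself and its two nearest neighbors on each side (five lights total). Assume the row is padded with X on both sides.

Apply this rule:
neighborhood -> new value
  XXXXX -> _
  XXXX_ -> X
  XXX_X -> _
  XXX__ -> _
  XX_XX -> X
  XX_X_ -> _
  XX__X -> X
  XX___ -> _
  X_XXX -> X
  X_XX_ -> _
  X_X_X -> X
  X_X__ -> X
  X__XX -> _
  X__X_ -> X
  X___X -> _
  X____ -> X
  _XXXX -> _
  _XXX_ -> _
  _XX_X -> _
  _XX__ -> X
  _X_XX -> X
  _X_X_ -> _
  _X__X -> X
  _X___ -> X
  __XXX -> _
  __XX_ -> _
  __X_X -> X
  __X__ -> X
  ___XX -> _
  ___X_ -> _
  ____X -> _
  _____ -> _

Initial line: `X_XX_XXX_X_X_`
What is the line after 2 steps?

_XX__X___XXX_

_X__XX___X_XX
_XX__X___XXX_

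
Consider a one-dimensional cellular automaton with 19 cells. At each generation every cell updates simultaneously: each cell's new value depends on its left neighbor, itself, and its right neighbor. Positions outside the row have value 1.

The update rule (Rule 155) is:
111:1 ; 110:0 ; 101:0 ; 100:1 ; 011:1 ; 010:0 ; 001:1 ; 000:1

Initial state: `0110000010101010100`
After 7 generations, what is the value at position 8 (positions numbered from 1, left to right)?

1

generation 1: 0101111100000000011
generation 2: 0001111011111111111
generation 3: 1111110011111111111
generation 4: 1111101111111111111
generation 5: 1111001111111111111
generation 6: 1110111111111111111
generation 7: 1100111111111111111
position 8 holds 1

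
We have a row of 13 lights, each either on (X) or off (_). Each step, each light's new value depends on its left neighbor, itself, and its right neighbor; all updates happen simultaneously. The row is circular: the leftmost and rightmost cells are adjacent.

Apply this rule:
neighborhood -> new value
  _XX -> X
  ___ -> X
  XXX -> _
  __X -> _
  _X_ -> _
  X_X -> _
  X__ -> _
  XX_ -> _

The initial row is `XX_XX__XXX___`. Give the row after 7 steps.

__XX___X_X___

X__X___X___X_
_____X___X___
XXXX___X___XX
_____X___X_X_
XXXX___X_____
X____X___XXX_
__XX___X_X___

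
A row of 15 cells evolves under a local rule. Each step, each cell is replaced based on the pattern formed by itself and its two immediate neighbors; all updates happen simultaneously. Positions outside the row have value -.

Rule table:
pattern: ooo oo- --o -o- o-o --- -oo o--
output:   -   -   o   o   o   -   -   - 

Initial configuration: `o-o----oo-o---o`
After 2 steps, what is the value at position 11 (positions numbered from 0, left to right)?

ooo---o--oo--oo
-----oo-o---o--
position 11 holds -

-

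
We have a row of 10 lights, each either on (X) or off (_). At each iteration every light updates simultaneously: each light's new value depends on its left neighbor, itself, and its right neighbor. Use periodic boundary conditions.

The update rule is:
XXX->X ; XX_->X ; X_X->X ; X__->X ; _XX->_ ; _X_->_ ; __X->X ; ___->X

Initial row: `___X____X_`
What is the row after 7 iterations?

iteration 1: XXX_XXXX_X
iteration 2: XXXX_XXXX_
iteration 3: _XXXX_XXXX
iteration 4: X_XXXX_XXX
iteration 5: XX_XXXX_XX
iteration 6: XXX_XXXX_X  (repeats iteration 1; period 5)
iteration 7: XXXX_XXXX_

XXXX_XXXX_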